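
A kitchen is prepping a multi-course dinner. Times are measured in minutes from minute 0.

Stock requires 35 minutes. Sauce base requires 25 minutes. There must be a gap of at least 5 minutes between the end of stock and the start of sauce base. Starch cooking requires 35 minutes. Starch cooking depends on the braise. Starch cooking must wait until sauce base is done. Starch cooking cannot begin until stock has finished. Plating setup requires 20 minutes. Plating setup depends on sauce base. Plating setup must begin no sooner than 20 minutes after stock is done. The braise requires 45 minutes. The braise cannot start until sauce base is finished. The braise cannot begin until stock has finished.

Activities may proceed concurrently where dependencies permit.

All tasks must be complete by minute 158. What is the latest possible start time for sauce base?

To finish by minute 158, starch cooking (duration 35) must start no later than minute 123.
Since starch cooking (must start by minute 123) depends on it, the braise must finish by minute 123. Backing off its 45-minute duration gives a latest start of minute 78.
To finish by minute 158, plating setup (duration 20) must start no later than minute 138.
Sauce base has several dependents: the braise (must start by minute 78); starch cooking (must start by minute 123); plating setup (must start by minute 138). The earliest of those limits is minute 78, so sauce base must start by 78 − 25 = minute 53.

53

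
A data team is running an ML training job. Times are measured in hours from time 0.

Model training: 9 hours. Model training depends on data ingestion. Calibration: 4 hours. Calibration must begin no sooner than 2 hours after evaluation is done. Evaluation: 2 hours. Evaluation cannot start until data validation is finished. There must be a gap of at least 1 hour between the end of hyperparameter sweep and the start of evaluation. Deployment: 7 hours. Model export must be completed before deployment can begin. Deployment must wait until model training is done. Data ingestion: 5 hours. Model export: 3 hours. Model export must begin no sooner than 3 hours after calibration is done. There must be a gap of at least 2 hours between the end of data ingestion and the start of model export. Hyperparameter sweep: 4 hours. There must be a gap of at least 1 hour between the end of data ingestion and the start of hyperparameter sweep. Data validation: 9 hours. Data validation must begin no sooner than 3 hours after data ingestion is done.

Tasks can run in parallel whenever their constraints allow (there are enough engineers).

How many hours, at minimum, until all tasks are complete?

Data ingestion has no prerequisites, so it starts at hour 0 and finishes at hour 5.
Model training cannot begin until data ingestion (finishes hour 5). It runs from hour 5 to 5 + 9 = hour 14.
Hyperparameter sweep waits on data ingestion (finishes hour 5, plus 1-hour gap → hour 6), so it starts at hour 6 and finishes at 6 + 4 = hour 10.
After data ingestion (finishes hour 5, plus 3-hour gap → hour 8), data validation can start at hour 8 and finishes at hour 17.
Evaluation has to wait for data validation (finishes hour 17); hyperparameter sweep (finishes hour 10, plus 1-hour gap → hour 11). The latest of these is hour 17, so evaluation runs hour 17 to 17 + 2 = hour 19.
Calibration waits on evaluation (finishes hour 19, plus 2-hour gap → hour 21), so it starts at hour 21 and finishes at 21 + 4 = hour 25.
Model export needs all of calibration (finishes hour 25, plus 3-hour gap → hour 28); data ingestion (finishes hour 5, plus 2-hour gap → hour 7). That puts its earliest start at hour 28; it finishes at 28 + 3 = hour 31.
For deployment: model export (finishes hour 31); model training (finishes hour 14). Taking the maximum gives a start of hour 31, and it finishes at 31 + 7 = hour 38.
All tasks are finished once the last one completes. Finish times: Data ingestion at 5, Data validation at 17, Hyperparameter sweep at 10, Model training at 14, Evaluation at 19, Calibration at 25, Model export at 31, Deployment at 38. The latest is hour 38.

38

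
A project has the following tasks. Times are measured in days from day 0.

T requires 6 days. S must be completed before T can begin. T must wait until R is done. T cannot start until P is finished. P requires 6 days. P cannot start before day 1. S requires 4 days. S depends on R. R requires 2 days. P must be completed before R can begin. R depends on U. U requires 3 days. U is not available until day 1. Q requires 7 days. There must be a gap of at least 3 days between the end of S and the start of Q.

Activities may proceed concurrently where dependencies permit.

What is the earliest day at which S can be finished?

13

U cannot begin until its own release at day 1. It runs from day 1 to 1 + 3 = day 4.
After its own release at day 1, P can start at day 1 and finishes at day 7.
R cannot start until P (finishes day 7); U (finishes day 4). The controlling bound is day 7, so R finishes at 7 + 2 = day 9.
After R (finishes day 9), S can start at day 9 and finishes at day 13.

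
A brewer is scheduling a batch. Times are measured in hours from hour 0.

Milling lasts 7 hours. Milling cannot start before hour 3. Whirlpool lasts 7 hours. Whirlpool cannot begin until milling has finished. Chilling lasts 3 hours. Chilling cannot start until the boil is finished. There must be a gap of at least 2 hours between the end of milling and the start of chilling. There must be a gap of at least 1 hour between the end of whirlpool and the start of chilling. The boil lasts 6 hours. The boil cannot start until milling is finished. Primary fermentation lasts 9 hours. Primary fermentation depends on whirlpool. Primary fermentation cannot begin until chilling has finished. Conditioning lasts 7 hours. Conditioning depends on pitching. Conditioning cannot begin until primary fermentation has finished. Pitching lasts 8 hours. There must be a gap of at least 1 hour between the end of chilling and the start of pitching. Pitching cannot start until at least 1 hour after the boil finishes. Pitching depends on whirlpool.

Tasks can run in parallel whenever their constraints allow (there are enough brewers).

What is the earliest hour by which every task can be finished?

37

Milling waits on its own release at hour 3, so it starts at hour 3 and finishes at 3 + 7 = hour 10.
Whirlpool cannot begin until milling (finishes hour 10). It runs from hour 10 to 10 + 7 = hour 17.
The boil waits on milling (finishes hour 10), so it starts at hour 10 and finishes at 10 + 6 = hour 16.
For chilling: the boil (finishes hour 16); milling (finishes hour 10, plus 2-hour gap → hour 12); whirlpool (finishes hour 17, plus 1-hour gap → hour 18). Taking the maximum gives a start of hour 18, and it finishes at 18 + 3 = hour 21.
Primary fermentation needs all of whirlpool (finishes hour 17); chilling (finishes hour 21). That puts its earliest start at hour 21; it finishes at 21 + 9 = hour 30.
Pitching needs all of chilling (finishes hour 21, plus 1-hour gap → hour 22); the boil (finishes hour 16, plus 1-hour gap → hour 17); whirlpool (finishes hour 17). That puts its earliest start at hour 22; it finishes at 22 + 8 = hour 30.
Conditioning has to wait for pitching (finishes hour 30); primary fermentation (finishes hour 30). The latest of these is hour 30, so conditioning runs hour 30 to 30 + 7 = hour 37.
All tasks are finished once the last one completes. Finish times: Milling at 10, The boil at 16, Whirlpool at 17, Chilling at 21, Pitching at 30, Primary fermentation at 30, Conditioning at 37. The latest is hour 37.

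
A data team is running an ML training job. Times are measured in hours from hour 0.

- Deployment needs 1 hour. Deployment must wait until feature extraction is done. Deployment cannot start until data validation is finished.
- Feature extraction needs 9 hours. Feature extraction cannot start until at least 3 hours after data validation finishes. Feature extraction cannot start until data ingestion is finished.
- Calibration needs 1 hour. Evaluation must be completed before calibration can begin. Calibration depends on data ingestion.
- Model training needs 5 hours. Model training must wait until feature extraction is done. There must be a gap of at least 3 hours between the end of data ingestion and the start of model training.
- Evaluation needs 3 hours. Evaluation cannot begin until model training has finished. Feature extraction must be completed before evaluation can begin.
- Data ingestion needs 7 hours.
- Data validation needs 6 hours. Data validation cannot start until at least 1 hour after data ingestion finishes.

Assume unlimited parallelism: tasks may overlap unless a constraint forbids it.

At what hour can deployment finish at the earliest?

27

Nothing blocks data ingestion, so it runs from hour 0 to hour 7.
Data validation cannot begin until data ingestion (finishes hour 7, plus 1-hour gap → hour 8). It runs from hour 8 to 8 + 6 = hour 14.
Feature extraction cannot start until data validation (finishes hour 14, plus 3-hour gap → hour 17); data ingestion (finishes hour 7). The controlling bound is hour 17, so feature extraction finishes at 17 + 9 = hour 26.
Deployment has to wait for feature extraction (finishes hour 26); data validation (finishes hour 14). The latest of these is hour 26, so deployment runs hour 26 to 26 + 1 = hour 27.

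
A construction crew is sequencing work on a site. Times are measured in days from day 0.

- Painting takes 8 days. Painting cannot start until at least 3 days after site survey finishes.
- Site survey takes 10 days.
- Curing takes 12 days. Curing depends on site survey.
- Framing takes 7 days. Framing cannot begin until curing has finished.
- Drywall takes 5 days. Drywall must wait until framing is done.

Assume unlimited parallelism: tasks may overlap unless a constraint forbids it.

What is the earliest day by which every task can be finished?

34

Site survey can start immediately at day 0; it finishes at day 10.
After site survey (finishes day 10, plus 3-day gap → day 13), painting can start at day 13 and finishes at day 21.
Curing cannot begin until site survey (finishes day 10). It runs from day 10 to 10 + 12 = day 22.
Framing waits on curing (finishes day 22), so it starts at day 22 and finishes at 22 + 7 = day 29.
Drywall waits on framing (finishes day 29), so it starts at day 29 and finishes at 29 + 5 = day 34.
All tasks are finished once the last one completes. Finish times: Site survey at 10, Curing at 22, Framing at 29, Drywall at 34, Painting at 21. The latest is day 34.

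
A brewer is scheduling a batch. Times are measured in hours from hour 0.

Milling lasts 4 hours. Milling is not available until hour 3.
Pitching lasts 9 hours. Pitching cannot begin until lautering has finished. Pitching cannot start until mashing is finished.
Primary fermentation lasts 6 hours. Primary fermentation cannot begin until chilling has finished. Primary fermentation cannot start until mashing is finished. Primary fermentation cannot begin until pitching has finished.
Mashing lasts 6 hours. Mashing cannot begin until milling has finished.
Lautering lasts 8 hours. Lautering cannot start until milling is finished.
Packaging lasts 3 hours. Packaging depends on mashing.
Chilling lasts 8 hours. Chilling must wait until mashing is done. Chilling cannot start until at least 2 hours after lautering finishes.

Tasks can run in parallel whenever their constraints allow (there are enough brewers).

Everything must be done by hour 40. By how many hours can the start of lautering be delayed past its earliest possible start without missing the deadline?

9

Milling waits on its own release at hour 3, so it starts at hour 3 and finishes at 3 + 4 = hour 7.
Lautering cannot begin until milling (finishes hour 7). It runs from hour 7 to 7 + 8 = hour 15.

Working backward from the deadline:
Primary fermentation has no dependents, so it just needs to finish by hour 40. Starting by 40 − 6 = hour 34 achieves that.
Chilling feeds into primary fermentation (must start by hour 34); so chilling must finish by hour 34 and therefore start by hour 26.
Pitching has to be done before primary fermentation (must start by hour 34). That means finishing by hour 34, i.e. starting by 34 − 9 = hour 25.
Lautering must finish in time for chilling (must start by hour 26, minus 2-hour gap → hour 24); pitching (must start by hour 25). The tightest is hour 24, so lautering must start by 24 − 8 = hour 16.
So lautering can start as early as hour 7 and as late as hour 16, giving 16 − 7 = 9 hours of slack.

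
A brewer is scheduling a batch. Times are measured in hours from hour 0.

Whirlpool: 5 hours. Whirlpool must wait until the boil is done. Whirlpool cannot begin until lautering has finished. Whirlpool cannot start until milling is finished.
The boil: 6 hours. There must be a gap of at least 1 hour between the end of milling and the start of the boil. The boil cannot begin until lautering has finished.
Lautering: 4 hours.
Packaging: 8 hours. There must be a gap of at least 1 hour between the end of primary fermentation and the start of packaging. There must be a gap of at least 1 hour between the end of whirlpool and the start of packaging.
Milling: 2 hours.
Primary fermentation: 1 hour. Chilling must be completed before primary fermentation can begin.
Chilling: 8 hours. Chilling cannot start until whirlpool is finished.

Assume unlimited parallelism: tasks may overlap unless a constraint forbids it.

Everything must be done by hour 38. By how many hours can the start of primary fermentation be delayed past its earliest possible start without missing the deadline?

5

Lautering can start immediately at hour 0; it finishes at hour 4.
Nothing blocks milling, so it runs from hour 0 to hour 2.
The boil has to wait for milling (finishes hour 2, plus 1-hour gap → hour 3); lautering (finishes hour 4). The latest of these is hour 4, so the boil runs hour 4 to 4 + 6 = hour 10.
For whirlpool: the boil (finishes hour 10); lautering (finishes hour 4); milling (finishes hour 2). Taking the maximum gives a start of hour 10, and it finishes at 10 + 5 = hour 15.
Chilling waits on whirlpool (finishes hour 15), so it starts at hour 15 and finishes at 15 + 8 = hour 23.
Primary fermentation cannot begin until chilling (finishes hour 23). It runs from hour 23 to 23 + 1 = hour 24.

Working backward from the deadline:
Packaging has no dependents, so it just needs to finish by hour 38. Starting by 38 − 8 = hour 30 achieves that.
Primary fermentation has to be done before packaging (must start by hour 30, minus 1-hour gap → hour 29). That means finishing by hour 29, i.e. starting by 29 − 1 = hour 28.
So primary fermentation can start as early as hour 23 and as late as hour 28, giving 28 − 23 = 5 hours of slack.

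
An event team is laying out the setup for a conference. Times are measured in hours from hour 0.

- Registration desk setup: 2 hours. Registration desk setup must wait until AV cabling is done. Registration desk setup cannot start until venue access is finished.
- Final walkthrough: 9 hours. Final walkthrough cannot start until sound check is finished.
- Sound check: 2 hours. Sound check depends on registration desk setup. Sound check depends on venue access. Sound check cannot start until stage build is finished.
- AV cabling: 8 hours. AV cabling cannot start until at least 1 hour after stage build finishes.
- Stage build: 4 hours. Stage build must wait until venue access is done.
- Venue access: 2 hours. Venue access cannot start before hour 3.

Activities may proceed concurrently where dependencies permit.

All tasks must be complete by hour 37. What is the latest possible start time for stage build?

11

Nothing follows final walkthrough; the deadline of hour 37 is its only limit. It must start by 37 − 9 = hour 28.
Since final walkthrough (must start by hour 28) depends on it, sound check must finish by hour 28. Backing off its 2-hour duration gives a latest start of hour 26.
Registration desk setup feeds into sound check (must start by hour 26); so registration desk setup must finish by hour 26 and therefore start by hour 24.
AV cabling feeds into registration desk setup (must start by hour 24); so AV cabling must finish by hour 24 and therefore start by hour 16.
Stage build must finish in time for AV cabling (must start by hour 16, minus 1-hour gap → hour 15); sound check (must start by hour 26). The tightest is hour 15, so stage build must start by 15 − 4 = hour 11.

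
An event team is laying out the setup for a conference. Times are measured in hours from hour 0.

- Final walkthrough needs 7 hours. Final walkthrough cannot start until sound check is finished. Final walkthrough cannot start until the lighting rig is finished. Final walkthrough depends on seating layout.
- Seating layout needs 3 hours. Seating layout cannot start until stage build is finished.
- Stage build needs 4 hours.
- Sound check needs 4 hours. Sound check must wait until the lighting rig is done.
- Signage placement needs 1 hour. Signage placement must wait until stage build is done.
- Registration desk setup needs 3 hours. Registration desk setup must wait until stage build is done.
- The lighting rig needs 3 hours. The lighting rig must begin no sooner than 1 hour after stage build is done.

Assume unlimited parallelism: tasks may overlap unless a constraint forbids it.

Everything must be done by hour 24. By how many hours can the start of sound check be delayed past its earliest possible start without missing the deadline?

Stage build can start immediately at hour 0; it finishes at hour 4.
The lighting rig waits on stage build (finishes hour 4, plus 1-hour gap → hour 5), so it starts at hour 5 and finishes at 5 + 3 = hour 8.
Sound check waits on the lighting rig (finishes hour 8), so it starts at hour 8 and finishes at 8 + 4 = hour 12.

Working backward from the deadline:
Final walkthrough must finish by hour 24; it takes 7 hours, so it must start by 24 − 7 = hour 17.
Sound check feeds into final walkthrough (must start by hour 17); so sound check must finish by hour 17 and therefore start by hour 13.
So sound check can start as early as hour 8 and as late as hour 13, giving 13 − 8 = 5 hours of slack.

5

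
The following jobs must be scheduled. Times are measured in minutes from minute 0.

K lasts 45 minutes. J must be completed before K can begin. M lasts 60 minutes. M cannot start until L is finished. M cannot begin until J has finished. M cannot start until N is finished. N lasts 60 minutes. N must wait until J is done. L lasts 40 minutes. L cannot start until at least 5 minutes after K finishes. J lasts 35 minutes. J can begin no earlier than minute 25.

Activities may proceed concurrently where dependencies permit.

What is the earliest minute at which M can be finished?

J waits on its own release at minute 25, so it starts at minute 25 and finishes at 25 + 35 = minute 60.
N cannot begin until J (finishes minute 60). It runs from minute 60 to 60 + 60 = minute 120.
K cannot begin until J (finishes minute 60). It runs from minute 60 to 60 + 45 = minute 105.
L waits on K (finishes minute 105, plus 5-minute gap → minute 110), so it starts at minute 110 and finishes at 110 + 40 = minute 150.
M has to wait for L (finishes minute 150); J (finishes minute 60); N (finishes minute 120). The latest of these is minute 150, so M runs minute 150 to 150 + 60 = minute 210.

210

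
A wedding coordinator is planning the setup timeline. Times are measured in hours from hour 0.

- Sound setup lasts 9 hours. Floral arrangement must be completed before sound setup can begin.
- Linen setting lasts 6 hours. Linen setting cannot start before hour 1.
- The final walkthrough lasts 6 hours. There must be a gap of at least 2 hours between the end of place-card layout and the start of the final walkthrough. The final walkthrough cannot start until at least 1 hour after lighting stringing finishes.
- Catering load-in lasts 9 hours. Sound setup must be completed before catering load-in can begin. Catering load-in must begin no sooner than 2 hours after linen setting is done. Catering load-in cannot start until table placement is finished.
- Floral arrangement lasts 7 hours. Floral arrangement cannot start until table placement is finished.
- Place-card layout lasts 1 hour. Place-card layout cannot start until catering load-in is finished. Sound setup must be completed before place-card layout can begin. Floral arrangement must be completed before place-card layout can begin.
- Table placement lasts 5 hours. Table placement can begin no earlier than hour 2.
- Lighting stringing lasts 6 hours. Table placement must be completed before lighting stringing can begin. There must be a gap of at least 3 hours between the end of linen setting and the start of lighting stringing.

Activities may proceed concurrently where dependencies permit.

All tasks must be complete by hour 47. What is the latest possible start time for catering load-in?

The final walkthrough must finish by hour 47; it takes 6 hours, so it must start by 47 − 6 = hour 41.
Place-card layout feeds into the final walkthrough (must start by hour 41, minus 2-hour gap → hour 39); so place-card layout must finish by hour 39 and therefore start by hour 38.
Since place-card layout (must start by hour 38) depends on it, catering load-in must finish by hour 38. Backing off its 9-hour duration gives a latest start of hour 29.

29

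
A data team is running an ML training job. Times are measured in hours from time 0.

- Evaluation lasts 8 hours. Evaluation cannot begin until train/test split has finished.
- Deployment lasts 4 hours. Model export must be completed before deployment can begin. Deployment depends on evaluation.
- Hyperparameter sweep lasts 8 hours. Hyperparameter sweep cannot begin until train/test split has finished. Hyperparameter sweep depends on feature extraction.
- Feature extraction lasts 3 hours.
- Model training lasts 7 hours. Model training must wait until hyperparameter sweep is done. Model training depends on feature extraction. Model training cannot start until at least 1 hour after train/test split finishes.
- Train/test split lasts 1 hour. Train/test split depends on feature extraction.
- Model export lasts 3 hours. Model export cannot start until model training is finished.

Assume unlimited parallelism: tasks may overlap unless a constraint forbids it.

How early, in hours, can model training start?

12

Feature extraction can start immediately at hour 0; it finishes at hour 3.
After feature extraction (finishes hour 3), train/test split can start at hour 3 and finishes at hour 4.
Hyperparameter sweep needs all of train/test split (finishes hour 4); feature extraction (finishes hour 3). That puts its earliest start at hour 4; it finishes at 4 + 8 = hour 12.
Model training waits on hyperparameter sweep (finishes hour 12); feature extraction (finishes hour 3); train/test split (finishes hour 4, plus 1-hour gap → hour 5). The latest of these is hour 12, which is the earliest model training can start.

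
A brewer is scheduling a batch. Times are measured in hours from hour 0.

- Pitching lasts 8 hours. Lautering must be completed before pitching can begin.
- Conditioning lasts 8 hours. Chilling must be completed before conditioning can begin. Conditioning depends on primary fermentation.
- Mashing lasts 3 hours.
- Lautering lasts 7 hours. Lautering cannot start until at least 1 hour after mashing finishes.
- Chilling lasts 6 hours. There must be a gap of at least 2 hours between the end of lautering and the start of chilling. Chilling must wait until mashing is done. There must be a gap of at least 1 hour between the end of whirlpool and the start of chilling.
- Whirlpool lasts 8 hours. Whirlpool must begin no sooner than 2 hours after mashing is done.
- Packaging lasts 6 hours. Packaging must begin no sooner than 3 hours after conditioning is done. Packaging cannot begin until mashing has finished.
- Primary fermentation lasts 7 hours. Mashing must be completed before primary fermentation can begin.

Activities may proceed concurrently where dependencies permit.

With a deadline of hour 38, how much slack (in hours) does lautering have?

2

Nothing blocks mashing, so it runs from hour 0 to hour 3.
Lautering cannot begin until mashing (finishes hour 3, plus 1-hour gap → hour 4). It runs from hour 4 to 4 + 7 = hour 11.

Working backward from the deadline:
Packaging has no dependents, so it just needs to finish by hour 38. Starting by 38 − 6 = hour 32 achieves that.
Conditioning feeds into packaging (must start by hour 32, minus 3-hour gap → hour 29); so conditioning must finish by hour 29 and therefore start by hour 21.
Chilling has to be done before conditioning (must start by hour 21). That means finishing by hour 21, i.e. starting by 21 − 6 = hour 15.
Pitching has no dependents, so it just needs to finish by hour 38. Starting by 38 − 8 = hour 30 achieves that.
Lautering has several dependents: chilling (must start by hour 15, minus 2-hour gap → hour 13); pitching (must start by hour 30). The earliest of those limits is hour 13, so lautering must start by 13 − 7 = hour 6.
So lautering can start as early as hour 4 and as late as hour 6, giving 6 − 4 = 2 hours of slack.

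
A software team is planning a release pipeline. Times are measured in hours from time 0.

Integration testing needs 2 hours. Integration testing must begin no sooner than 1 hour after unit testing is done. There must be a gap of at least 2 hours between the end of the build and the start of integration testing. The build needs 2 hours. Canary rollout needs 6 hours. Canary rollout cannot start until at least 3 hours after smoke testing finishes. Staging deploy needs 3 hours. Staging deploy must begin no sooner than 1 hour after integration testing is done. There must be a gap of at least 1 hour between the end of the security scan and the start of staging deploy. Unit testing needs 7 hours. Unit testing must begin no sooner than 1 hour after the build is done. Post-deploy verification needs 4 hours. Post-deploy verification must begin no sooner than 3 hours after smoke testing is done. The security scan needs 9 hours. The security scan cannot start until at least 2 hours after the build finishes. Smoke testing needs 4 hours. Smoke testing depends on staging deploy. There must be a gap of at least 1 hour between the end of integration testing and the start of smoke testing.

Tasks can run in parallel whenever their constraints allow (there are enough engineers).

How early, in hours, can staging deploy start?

14

Nothing blocks the build, so it runs from hour 0 to hour 2.
After the build (finishes hour 2, plus 2-hour gap → hour 4), the security scan can start at hour 4 and finishes at hour 13.
Unit testing cannot begin until the build (finishes hour 2, plus 1-hour gap → hour 3). It runs from hour 3 to 3 + 7 = hour 10.
Integration testing has to wait for unit testing (finishes hour 10, plus 1-hour gap → hour 11); the build (finishes hour 2, plus 2-hour gap → hour 4). The latest of these is hour 11, so integration testing runs hour 11 to 11 + 2 = hour 13.
Staging deploy waits on integration testing (finishes hour 13, plus 1-hour gap → hour 14); the security scan (finishes hour 13, plus 1-hour gap → hour 14). The latest of these is hour 14, which is the earliest staging deploy can start.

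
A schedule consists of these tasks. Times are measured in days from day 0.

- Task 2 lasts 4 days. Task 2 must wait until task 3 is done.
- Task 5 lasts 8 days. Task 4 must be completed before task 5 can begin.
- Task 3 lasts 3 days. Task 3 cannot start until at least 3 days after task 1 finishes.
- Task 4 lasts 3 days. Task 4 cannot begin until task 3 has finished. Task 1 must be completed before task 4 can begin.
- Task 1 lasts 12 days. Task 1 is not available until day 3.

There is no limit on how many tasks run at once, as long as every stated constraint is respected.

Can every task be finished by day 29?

After its own release at day 3, task 1 can start at day 3 and finishes at day 15.
After task 1 (finishes day 15, plus 3-day gap → day 18), task 3 can start at day 18 and finishes at day 21.
Task 4 needs all of task 3 (finishes day 21); task 1 (finishes day 15). That puts its earliest start at day 21; it finishes at 21 + 3 = day 24.
Task 5 waits on task 4 (finishes day 24), so it starts at day 24 and finishes at 24 + 8 = day 32.
Task 2 cannot begin until task 3 (finishes day 21). It runs from day 21 to 21 + 4 = day 25.
The earliest everything can be done is day 32, which is after the deadline of 29, so it is not possible.

No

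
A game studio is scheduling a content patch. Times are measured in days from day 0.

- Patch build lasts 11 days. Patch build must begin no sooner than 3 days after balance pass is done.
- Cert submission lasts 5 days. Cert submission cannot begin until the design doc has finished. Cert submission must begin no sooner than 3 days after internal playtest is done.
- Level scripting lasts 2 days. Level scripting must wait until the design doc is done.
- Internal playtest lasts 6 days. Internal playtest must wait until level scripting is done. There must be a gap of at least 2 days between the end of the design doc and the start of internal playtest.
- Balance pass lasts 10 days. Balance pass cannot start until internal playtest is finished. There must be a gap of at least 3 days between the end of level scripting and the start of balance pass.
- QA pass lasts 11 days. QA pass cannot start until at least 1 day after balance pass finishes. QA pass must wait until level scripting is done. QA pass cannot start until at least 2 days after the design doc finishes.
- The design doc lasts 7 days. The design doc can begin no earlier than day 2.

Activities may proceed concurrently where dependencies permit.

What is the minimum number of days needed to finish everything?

41

The design doc cannot begin until its own release at day 2. It runs from day 2 to 2 + 7 = day 9.
Level scripting cannot begin until the design doc (finishes day 9). It runs from day 9 to 9 + 2 = day 11.
For internal playtest: level scripting (finishes day 11); the design doc (finishes day 9, plus 2-day gap → day 11). Taking the maximum gives a start of day 11, and it finishes at 11 + 6 = day 17.
Cert submission has to wait for the design doc (finishes day 9); internal playtest (finishes day 17, plus 3-day gap → day 20). The latest of these is day 20, so cert submission runs day 20 to 20 + 5 = day 25.
Balance pass cannot start until internal playtest (finishes day 17); level scripting (finishes day 11, plus 3-day gap → day 14). The controlling bound is day 17, so balance pass finishes at 17 + 10 = day 27.
After balance pass (finishes day 27, plus 3-day gap → day 30), patch build can start at day 30 and finishes at day 41.
QA pass cannot start until balance pass (finishes day 27, plus 1-day gap → day 28); level scripting (finishes day 11); the design doc (finishes day 9, plus 2-day gap → day 11). The controlling bound is day 28, so QA pass finishes at 28 + 11 = day 39.
All tasks are finished once the last one completes. Finish times: The design doc at 9, Level scripting at 11, Internal playtest at 17, Balance pass at 27, QA pass at 39, Cert submission at 25, Patch build at 41. The latest is day 41.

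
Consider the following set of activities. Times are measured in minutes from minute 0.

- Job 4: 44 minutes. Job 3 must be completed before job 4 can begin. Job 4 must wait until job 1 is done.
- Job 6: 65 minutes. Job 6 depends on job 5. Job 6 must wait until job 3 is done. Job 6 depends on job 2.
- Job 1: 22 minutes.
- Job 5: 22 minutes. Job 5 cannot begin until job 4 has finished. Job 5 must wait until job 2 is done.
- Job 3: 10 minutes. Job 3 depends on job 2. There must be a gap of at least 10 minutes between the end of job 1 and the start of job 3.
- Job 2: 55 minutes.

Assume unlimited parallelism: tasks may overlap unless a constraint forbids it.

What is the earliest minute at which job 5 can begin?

Job 2 has no prerequisites, so it starts at minute 0 and finishes at minute 55.
Nothing blocks job 1, so it runs from minute 0 to minute 22.
For job 3: job 2 (finishes minute 55); job 1 (finishes minute 22, plus 10-minute gap → minute 32). Taking the maximum gives a start of minute 55, and it finishes at 55 + 10 = minute 65.
Job 4 has to wait for job 3 (finishes minute 65); job 1 (finishes minute 22). The latest of these is minute 65, so job 4 runs minute 65 to 65 + 44 = minute 109.
Job 5 waits on job 4 (finishes minute 109); job 2 (finishes minute 55). The latest of these is minute 109, which is the earliest job 5 can start.

109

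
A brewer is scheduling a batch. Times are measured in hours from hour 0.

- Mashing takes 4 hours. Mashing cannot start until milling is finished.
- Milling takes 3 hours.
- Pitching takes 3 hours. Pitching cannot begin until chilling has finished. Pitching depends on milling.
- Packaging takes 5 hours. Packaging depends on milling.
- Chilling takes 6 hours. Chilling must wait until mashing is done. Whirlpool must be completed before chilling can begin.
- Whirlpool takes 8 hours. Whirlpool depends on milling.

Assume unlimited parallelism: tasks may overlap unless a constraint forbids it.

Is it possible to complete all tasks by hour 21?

Yes

Milling can start immediately at hour 0; it finishes at hour 3.
After milling (finishes hour 3), packaging can start at hour 3 and finishes at hour 8.
Whirlpool waits on milling (finishes hour 3), so it starts at hour 3 and finishes at 3 + 8 = hour 11.
Mashing cannot begin until milling (finishes hour 3). It runs from hour 3 to 3 + 4 = hour 7.
Chilling needs all of mashing (finishes hour 7); whirlpool (finishes hour 11). That puts its earliest start at hour 11; it finishes at 11 + 6 = hour 17.
Pitching needs all of chilling (finishes hour 17); milling (finishes hour 3). That puts its earliest start at hour 17; it finishes at 17 + 3 = hour 20.
Every task is finished by hour 20, which is no later than the deadline of 21, so the schedule is feasible.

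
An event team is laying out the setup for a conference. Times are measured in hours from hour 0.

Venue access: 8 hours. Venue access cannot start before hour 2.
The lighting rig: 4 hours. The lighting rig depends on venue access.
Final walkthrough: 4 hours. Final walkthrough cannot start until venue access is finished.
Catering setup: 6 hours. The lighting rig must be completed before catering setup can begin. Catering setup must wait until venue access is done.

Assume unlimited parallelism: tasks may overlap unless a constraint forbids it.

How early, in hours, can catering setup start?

14

Venue access waits on its own release at hour 2, so it starts at hour 2 and finishes at 2 + 8 = hour 10.
The lighting rig cannot begin until venue access (finishes hour 10). It runs from hour 10 to 10 + 4 = hour 14.
Catering setup waits on the lighting rig (finishes hour 14); venue access (finishes hour 10). The latest of these is hour 14, which is the earliest catering setup can start.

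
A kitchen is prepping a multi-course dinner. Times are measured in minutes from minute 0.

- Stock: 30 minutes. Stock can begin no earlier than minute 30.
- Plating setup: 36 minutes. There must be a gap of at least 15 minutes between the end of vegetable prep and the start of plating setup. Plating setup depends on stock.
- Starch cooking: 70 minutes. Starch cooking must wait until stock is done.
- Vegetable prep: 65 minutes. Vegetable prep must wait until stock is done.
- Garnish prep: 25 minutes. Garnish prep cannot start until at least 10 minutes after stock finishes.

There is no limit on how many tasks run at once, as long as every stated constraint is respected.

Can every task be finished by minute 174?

No

Stock cannot begin until its own release at minute 30. It runs from minute 30 to 30 + 30 = minute 60.
After stock (finishes minute 60, plus 10-minute gap → minute 70), garnish prep can start at minute 70 and finishes at minute 95.
Starch cooking cannot begin until stock (finishes minute 60). It runs from minute 60 to 60 + 70 = minute 130.
Vegetable prep waits on stock (finishes minute 60), so it starts at minute 60 and finishes at 60 + 65 = minute 125.
Plating setup cannot start until vegetable prep (finishes minute 125, plus 15-minute gap → minute 140); stock (finishes minute 60). The controlling bound is minute 140, so plating setup finishes at 140 + 36 = minute 176.
The earliest everything can be done is minute 176, which is after the deadline of 174, so it is not possible.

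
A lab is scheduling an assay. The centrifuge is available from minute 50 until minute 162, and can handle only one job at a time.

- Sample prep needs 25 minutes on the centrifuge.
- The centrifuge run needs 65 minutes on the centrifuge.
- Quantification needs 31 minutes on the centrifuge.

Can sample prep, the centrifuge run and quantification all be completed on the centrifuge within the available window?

No

The centrifuge window is 162 − 50 = 112 minutes.
Running back to back, the jobs need 25 + 65 + 31 = 121 minutes on the centrifuge.
Since 121 > 112, they cannot all fit.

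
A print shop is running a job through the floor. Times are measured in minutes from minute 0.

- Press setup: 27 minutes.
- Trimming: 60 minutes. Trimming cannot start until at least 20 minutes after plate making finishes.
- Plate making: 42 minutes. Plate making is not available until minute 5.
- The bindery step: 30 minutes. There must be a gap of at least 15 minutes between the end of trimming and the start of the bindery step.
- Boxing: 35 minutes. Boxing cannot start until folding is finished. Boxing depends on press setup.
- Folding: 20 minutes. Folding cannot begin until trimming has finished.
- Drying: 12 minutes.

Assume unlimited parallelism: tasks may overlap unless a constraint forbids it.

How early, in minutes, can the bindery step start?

After its own release at minute 5, plate making can start at minute 5 and finishes at minute 47.
After plate making (finishes minute 47, plus 20-minute gap → minute 67), trimming can start at minute 67 and finishes at minute 127.
The bindery step waits on trimming (finishes minute 127, plus 15-minute gap → minute 142), so the earliest it can start is minute 142.

142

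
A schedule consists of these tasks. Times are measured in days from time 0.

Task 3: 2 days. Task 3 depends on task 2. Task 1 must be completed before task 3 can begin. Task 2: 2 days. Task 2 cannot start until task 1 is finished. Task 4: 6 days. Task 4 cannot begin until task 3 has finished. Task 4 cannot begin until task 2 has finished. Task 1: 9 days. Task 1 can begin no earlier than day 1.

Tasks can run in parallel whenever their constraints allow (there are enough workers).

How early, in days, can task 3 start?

12

After its own release at day 1, task 1 can start at day 1 and finishes at day 10.
Task 2 waits on task 1 (finishes day 10), so it starts at day 10 and finishes at 10 + 2 = day 12.
Task 3 waits on task 2 (finishes day 12); task 1 (finishes day 10). The latest of these is day 12, which is the earliest task 3 can start.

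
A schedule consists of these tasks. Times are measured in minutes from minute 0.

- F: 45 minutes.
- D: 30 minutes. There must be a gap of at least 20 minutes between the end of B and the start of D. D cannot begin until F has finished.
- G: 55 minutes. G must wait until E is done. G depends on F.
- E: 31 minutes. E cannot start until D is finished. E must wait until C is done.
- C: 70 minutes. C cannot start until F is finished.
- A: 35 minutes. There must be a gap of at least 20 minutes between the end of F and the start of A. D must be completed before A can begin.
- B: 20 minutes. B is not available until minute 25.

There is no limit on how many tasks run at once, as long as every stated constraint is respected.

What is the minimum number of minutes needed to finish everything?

201

Nothing blocks F, so it runs from minute 0 to minute 45.
C cannot begin until F (finishes minute 45). It runs from minute 45 to 45 + 70 = minute 115.
B waits on its own release at minute 25, so it starts at minute 25 and finishes at 25 + 20 = minute 45.
D cannot start until B (finishes minute 45, plus 20-minute gap → minute 65); F (finishes minute 45). The controlling bound is minute 65, so D finishes at 65 + 30 = minute 95.
E has to wait for D (finishes minute 95); C (finishes minute 115). The latest of these is minute 115, so E runs minute 115 to 115 + 31 = minute 146.
For G: E (finishes minute 146); F (finishes minute 45). Taking the maximum gives a start of minute 146, and it finishes at 146 + 55 = minute 201.
A cannot start until F (finishes minute 45, plus 20-minute gap → minute 65); D (finishes minute 95). The controlling bound is minute 95, so A finishes at 95 + 35 = minute 130.
All tasks are finished once the last one completes. Finish times: A at 130, B at 45, C at 115, D at 95, E at 146, F at 45, G at 201. The latest is minute 201.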